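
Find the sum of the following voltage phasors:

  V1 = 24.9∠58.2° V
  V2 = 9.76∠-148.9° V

Step 1 — Convert each phasor to rectangular form:
  V1 = 24.9·(cos(58.2°) + j·sin(58.2°)) = 13.12 + j21.16 V
  V2 = 9.76·(cos(-148.9°) + j·sin(-148.9°)) = -8.357 - j5.041 V
Step 2 — Sum components: V_total = 4.764 + j16.12 V.
Step 3 — Convert to polar: |V_total| = 16.81 V, ∠V_total = 73.5°.

V_total = 16.81∠73.5° V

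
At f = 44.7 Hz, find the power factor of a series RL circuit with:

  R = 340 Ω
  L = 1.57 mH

Step 1 — Angular frequency: ω = 2π·f = 2π·44.7 = 280.9 rad/s.
Step 2 — Component impedances:
  R: Z = R = 340 Ω
  L: Z = jωL = j·280.9·0.00157 = 0 + j0.4409 Ω
Step 3 — Series combination: Z_total = R + L = 340 + j0.4409 Ω = 340∠0.1° Ω.
Step 4 — Power factor: PF = cos(φ) = Re(Z)/|Z| = 340/340 = 1.
Step 5 — Type: Im(Z) = 0.4409 ⇒ lagging (phase φ = 0.1°).

PF = 1 (lagging, φ = 0.1°)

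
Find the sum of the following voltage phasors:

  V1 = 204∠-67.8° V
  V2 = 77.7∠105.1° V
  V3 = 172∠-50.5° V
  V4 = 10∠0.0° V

Step 1 — Convert each phasor to rectangular form:
  V1 = 204·(cos(-67.8°) + j·sin(-67.8°)) = 77.08 - j188.9 V
  V2 = 77.7·(cos(105.1°) + j·sin(105.1°)) = -20.24 + j75.02 V
  V3 = 172·(cos(-50.5°) + j·sin(-50.5°)) = 109.4 - j132.7 V
  V4 = 10·(cos(0.0°) + j·sin(0.0°)) = 10 V
Step 2 — Sum components: V_total = 176.2 - j246.6 V.
Step 3 — Convert to polar: |V_total| = 303.1 V, ∠V_total = -54.4°.

V_total = 303.1∠-54.4° V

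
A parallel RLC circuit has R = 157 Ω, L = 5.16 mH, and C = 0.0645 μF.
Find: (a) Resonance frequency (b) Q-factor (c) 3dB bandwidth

Step 1 — Resonance: ω₀ = 1/√(LC) = 1/√(0.00516·6.45e-08) = 5.481e+04 rad/s.
Step 2 — f₀ = ω₀/(2π) = 8724 Hz.
Step 3 — Parallel Q: Q = R/(ω₀L) = 157/(5.481e+04·0.00516) = 0.5551.
Step 4 — Bandwidth: Δω = ω₀/Q = 9.875e+04 rad/s; BW = Δω/(2π) = 1.572e+04 Hz.

(a) f₀ = 8724 Hz  (b) Q = 0.5551  (c) BW = 1.572e+04 Hz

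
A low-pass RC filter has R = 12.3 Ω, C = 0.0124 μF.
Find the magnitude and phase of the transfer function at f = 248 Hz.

Step 1 — Angular frequency: ω = 2π·248 = 1558 rad/s.
Step 2 — Transfer function: H(jω) = 1/(1 + jωRC).
Step 3 — Denominator: 1 + jωRC = 1 + j·1558·12.3·1.24e-08 = 1 + j0.0002377.
Step 4 — H = 1 - j0.0002377.
Step 5 — Magnitude: |H| = 1 (-0.0 dB); phase: φ = -0.0°.

|H| = 1 (-0.0 dB), φ = -0.0°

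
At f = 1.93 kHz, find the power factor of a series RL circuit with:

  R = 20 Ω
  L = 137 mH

Step 1 — Angular frequency: ω = 2π·f = 2π·1930 = 1.213e+04 rad/s.
Step 2 — Component impedances:
  R: Z = R = 20 Ω
  L: Z = jωL = j·1.213e+04·0.137 = 0 + j1661 Ω
Step 3 — Series combination: Z_total = R + L = 20 + j1661 Ω = 1661∠89.3° Ω.
Step 4 — Power factor: PF = cos(φ) = Re(Z)/|Z| = 20/1661 = 0.01204.
Step 5 — Type: Im(Z) = 1661 ⇒ lagging (phase φ = 89.3°).

PF = 0.01204 (lagging, φ = 89.3°)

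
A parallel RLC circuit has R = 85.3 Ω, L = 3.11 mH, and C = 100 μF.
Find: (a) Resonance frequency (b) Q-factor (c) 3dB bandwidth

Step 1 — Resonance: ω₀ = 1/√(LC) = 1/√(0.00311·0.0001) = 1793 rad/s.
Step 2 — f₀ = ω₀/(2π) = 285.4 Hz.
Step 3 — Parallel Q: Q = R/(ω₀L) = 85.3/(1793·0.00311) = 15.3.
Step 4 — Bandwidth: Δω = ω₀/Q = 117.2 rad/s; BW = Δω/(2π) = 18.66 Hz.

(a) f₀ = 285.4 Hz  (b) Q = 15.3  (c) BW = 18.66 Hz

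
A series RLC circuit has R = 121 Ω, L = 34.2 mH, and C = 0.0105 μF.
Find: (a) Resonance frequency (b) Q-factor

Step 1 — Resonance condition Im(Z)=0 gives ω₀ = 1/√(LC).
Step 2 — ω₀ = 1/√(0.0342·1.05e-08) = 5.277e+04 rad/s.
Step 3 — f₀ = ω₀/(2π) = 8399 Hz.
Step 4 — Series Q: Q = ω₀L/R = 5.277e+04·0.0342/121 = 14.92.

(a) f₀ = 8399 Hz  (b) Q = 14.92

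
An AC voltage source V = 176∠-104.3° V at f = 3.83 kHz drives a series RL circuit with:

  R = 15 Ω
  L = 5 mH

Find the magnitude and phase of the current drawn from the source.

Step 1 — Angular frequency: ω = 2π·f = 2π·3830 = 2.406e+04 rad/s.
Step 2 — Component impedances:
  R: Z = R = 15 Ω
  L: Z = jωL = j·2.406e+04·0.005 = 0 + j120.3 Ω
Step 3 — Series combination: Z_total = R + L = 15 + j120.3 Ω = 121.3∠82.9° Ω.
Step 4 — Source phasor: V = 176∠-104.3° V = -43.47 - j170.5 V.
Step 5 — Ohm's law: I = V / Z_total = (-43.47 - j170.5) / (15 + j120.3) = -1.44 + j0.1818 A.
Step 6 — Convert to polar: |I| = 1.451 A, ∠I = 172.8°.

I = 1.451∠172.8° A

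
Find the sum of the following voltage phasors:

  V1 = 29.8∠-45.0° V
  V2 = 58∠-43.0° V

Step 1 — Convert each phasor to rectangular form:
  V1 = 29.8·(cos(-45.0°) + j·sin(-45.0°)) = 21.07 - j21.07 V
  V2 = 58·(cos(-43.0°) + j·sin(-43.0°)) = 42.42 - j39.56 V
Step 2 — Sum components: V_total = 63.49 - j60.63 V.
Step 3 — Convert to polar: |V_total| = 87.79 V, ∠V_total = -43.7°.

V_total = 87.79∠-43.7° V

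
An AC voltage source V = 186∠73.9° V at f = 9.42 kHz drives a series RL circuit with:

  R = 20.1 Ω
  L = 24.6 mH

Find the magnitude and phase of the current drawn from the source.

Step 1 — Angular frequency: ω = 2π·f = 2π·9420 = 5.919e+04 rad/s.
Step 2 — Component impedances:
  R: Z = R = 20.1 Ω
  L: Z = jωL = j·5.919e+04·0.0246 = 0 + j1456 Ω
Step 3 — Series combination: Z_total = R + L = 20.1 + j1456 Ω = 1456∠89.2° Ω.
Step 4 — Source phasor: V = 186∠73.9° V = 51.58 + j178.7 V.
Step 5 — Ohm's law: I = V / Z_total = (51.58 + j178.7) / (20.1 + j1456) = 0.1232 - j0.03373 A.
Step 6 — Convert to polar: |I| = 0.1277 A, ∠I = -15.3°.

I = 0.1277∠-15.3° A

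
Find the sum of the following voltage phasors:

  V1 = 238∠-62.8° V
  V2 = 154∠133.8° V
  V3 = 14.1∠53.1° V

Step 1 — Convert each phasor to rectangular form:
  V1 = 238·(cos(-62.8°) + j·sin(-62.8°)) = 108.8 - j211.7 V
  V2 = 154·(cos(133.8°) + j·sin(133.8°)) = -106.6 + j111.2 V
  V3 = 14.1·(cos(53.1°) + j·sin(53.1°)) = 8.466 + j11.28 V
Step 2 — Sum components: V_total = 10.67 - j89.25 V.
Step 3 — Convert to polar: |V_total| = 89.89 V, ∠V_total = -83.2°.

V_total = 89.89∠-83.2° V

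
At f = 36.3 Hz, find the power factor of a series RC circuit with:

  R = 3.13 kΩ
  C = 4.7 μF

Step 1 — Angular frequency: ω = 2π·f = 2π·36.3 = 228.1 rad/s.
Step 2 — Component impedances:
  R: Z = R = 3130 Ω
  C: Z = 1/(jωC) = -j/(ω·C) = 0 - j932.9 Ω
Step 3 — Series combination: Z_total = R + C = 3130 - j932.9 Ω = 3266∠-16.6° Ω.
Step 4 — Power factor: PF = cos(φ) = Re(Z)/|Z| = 3130/3266.1 = 0.9583.
Step 5 — Type: Im(Z) = -932.9 ⇒ leading (phase φ = -16.6°).

PF = 0.9583 (leading, φ = -16.6°)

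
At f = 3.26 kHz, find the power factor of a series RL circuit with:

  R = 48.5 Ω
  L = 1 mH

Step 1 — Angular frequency: ω = 2π·f = 2π·3260 = 2.048e+04 rad/s.
Step 2 — Component impedances:
  R: Z = R = 48.5 Ω
  L: Z = jωL = j·2.048e+04·0.001 = 0 + j20.48 Ω
Step 3 — Series combination: Z_total = R + L = 48.5 + j20.48 Ω = 52.65∠22.9° Ω.
Step 4 — Power factor: PF = cos(φ) = Re(Z)/|Z| = 48.5/52.65 = 0.9212.
Step 5 — Type: Im(Z) = 20.48 ⇒ lagging (phase φ = 22.9°).

PF = 0.9212 (lagging, φ = 22.9°)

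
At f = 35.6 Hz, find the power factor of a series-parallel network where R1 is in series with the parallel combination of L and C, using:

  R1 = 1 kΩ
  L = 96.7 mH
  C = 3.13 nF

Step 1 — Angular frequency: ω = 2π·f = 2π·35.6 = 223.7 rad/s.
Step 2 — Component impedances:
  R1: Z = R = 1000 Ω
  L: Z = jωL = j·223.7·0.0967 = 0 + j21.63 Ω
  C: Z = 1/(jωC) = -j/(ω·C) = 0 - j1.428e+06 Ω
Step 3 — Parallel branch: L || C = 1/(1/L + 1/C) = 0 + j21.63 Ω.
Step 4 — Series with R1: Z_total = R1 + (L || C) = 1000 + j21.63 Ω = 1000∠1.2° Ω.
Step 5 — Power factor: PF = cos(φ) = Re(Z)/|Z| = 1000/1000.2 = 0.9998.
Step 6 — Type: Im(Z) = 21.63 ⇒ lagging (phase φ = 1.2°).

PF = 0.9998 (lagging, φ = 1.2°)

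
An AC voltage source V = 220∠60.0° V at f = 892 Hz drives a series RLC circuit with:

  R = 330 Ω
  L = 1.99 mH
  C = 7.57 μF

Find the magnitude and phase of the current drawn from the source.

Step 1 — Angular frequency: ω = 2π·f = 2π·892 = 5605 rad/s.
Step 2 — Component impedances:
  R: Z = R = 330 Ω
  L: Z = jωL = j·5605·0.00199 = 0 + j11.15 Ω
  C: Z = 1/(jωC) = -j/(ω·C) = 0 - j23.57 Ω
Step 3 — Series combination: Z_total = R + L + C = 330 - j12.42 Ω = 330.2∠-2.2° Ω.
Step 4 — Source phasor: V = 220∠60.0° V = 110 + j190.5 V.
Step 5 — Ohm's law: I = V / Z_total = (110 + j190.5) / (330 - j12.42) = 0.3112 + j0.5891 A.
Step 6 — Convert to polar: |I| = 0.6662 A, ∠I = 62.2°.

I = 0.6662∠62.2° A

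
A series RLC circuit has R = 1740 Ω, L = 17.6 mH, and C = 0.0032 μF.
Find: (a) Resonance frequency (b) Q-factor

Step 1 — Resonance condition Im(Z)=0 gives ω₀ = 1/√(LC).
Step 2 — ω₀ = 1/√(0.0176·3.2e-09) = 1.333e+05 rad/s.
Step 3 — f₀ = ω₀/(2π) = 2.121e+04 Hz.
Step 4 — Series Q: Q = ω₀L/R = 1.333e+05·0.0176/1740 = 1.348.

(a) f₀ = 2.121e+04 Hz  (b) Q = 1.348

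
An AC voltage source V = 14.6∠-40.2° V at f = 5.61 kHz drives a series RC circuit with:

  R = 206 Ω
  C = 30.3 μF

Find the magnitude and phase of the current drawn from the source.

Step 1 — Angular frequency: ω = 2π·f = 2π·5610 = 3.525e+04 rad/s.
Step 2 — Component impedances:
  R: Z = R = 206 Ω
  C: Z = 1/(jωC) = -j/(ω·C) = 0 - j0.9363 Ω
Step 3 — Series combination: Z_total = R + C = 206 - j0.9363 Ω = 206∠-0.3° Ω.
Step 4 — Source phasor: V = 14.6∠-40.2° V = 11.15 - j9.424 V.
Step 5 — Ohm's law: I = V / Z_total = (11.15 - j9.424) / (206 - j0.9363) = 0.05434 - j0.0455 A.
Step 6 — Convert to polar: |I| = 0.07087 A, ∠I = -39.9°.

I = 0.07087∠-39.9° A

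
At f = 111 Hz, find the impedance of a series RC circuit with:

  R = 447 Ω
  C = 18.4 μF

Step 1 — Angular frequency: ω = 2π·f = 2π·111 = 697.4 rad/s.
Step 2 — Component impedances:
  R: Z = R = 447 Ω
  C: Z = 1/(jωC) = -j/(ω·C) = 0 - j77.93 Ω
Step 3 — Series combination: Z_total = R + C = 447 - j77.93 Ω = 453.7∠-9.9° Ω.

Z = 447 - j77.93 Ω = 453.7∠-9.9° Ω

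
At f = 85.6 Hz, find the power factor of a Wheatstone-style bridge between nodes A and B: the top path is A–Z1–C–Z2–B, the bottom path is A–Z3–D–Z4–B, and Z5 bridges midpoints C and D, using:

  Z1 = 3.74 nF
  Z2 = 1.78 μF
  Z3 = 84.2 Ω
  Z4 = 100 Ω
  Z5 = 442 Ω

Step 1 — Angular frequency: ω = 2π·f = 2π·85.6 = 537.8 rad/s.
Step 2 — Component impedances:
  Z1: Z = 1/(jωC) = -j/(ω·C) = 0 - j4.971e+05 Ω
  Z2: Z = 1/(jωC) = -j/(ω·C) = 0 - j1045 Ω
  Z3: Z = R = 84.2 Ω
  Z4: Z = R = 100 Ω
  Z5: Z = R = 442 Ω
Step 3 — Bridge requires nodal analysis (the Z5 bridge couples midpoints C and D, so the two paths cannot be reduced to a simple series/parallel combination). Setting node B to ground and injecting 1 A at node A, the 3-node admittance system at A, C, D solves to V_A = Z_AB = 180.3 - j7.561 Ω = 180.5∠-2.4° Ω.
Step 4 — Power factor: PF = cos(φ) = Re(Z)/|Z| = 180.3/180.46 = 0.9991.
Step 5 — Type: Im(Z) = -7.561 ⇒ leading (phase φ = -2.4°).

PF = 0.9991 (leading, φ = -2.4°)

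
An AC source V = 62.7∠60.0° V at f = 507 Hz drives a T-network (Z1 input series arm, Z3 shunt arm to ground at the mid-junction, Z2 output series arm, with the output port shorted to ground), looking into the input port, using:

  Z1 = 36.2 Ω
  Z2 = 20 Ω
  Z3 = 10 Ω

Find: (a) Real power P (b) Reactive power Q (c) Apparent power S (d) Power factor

Step 1 — Angular frequency: ω = 2π·f = 2π·507 = 3186 rad/s.
Step 2 — Component impedances:
  Z1: Z = R = 36.2 Ω
  Z2: Z = R = 20 Ω
  Z3: Z = R = 10 Ω
Step 3 — With the output port shorted to ground, the output series arm Z2 runs from the junction to ground; the shunt arm Z3 also runs from the junction to ground. They appear in parallel: Z3 || Z2 = 6.667 Ω.
Step 4 — Series with input arm Z1: Z_in = Z1 + (Z3 || Z2) = 42.87 Ω = 42.87∠0.0° Ω.
Step 5 — Source phasor: V = 62.7∠60.0° V = 31.35 + j54.3 V.
Step 6 — Current: I = V / Z = 0.7313 + j1.267 A = 1.463∠60.0° A.
Step 7 — Complex power: S = V·I* = 91.71 VA.
Step 8 — Real power: P = Re(S) = 91.71 W.
Step 9 — Reactive power: Q = Im(S) = 0 VAR.
Step 10 — Apparent power: |S| = 91.71 VA.
Step 11 — Power factor: PF = P/|S| = 1 (unity).

(a) P = 91.71 W  (b) Q = 0 VAR  (c) S = 91.71 VA  (d) PF = 1 (unity)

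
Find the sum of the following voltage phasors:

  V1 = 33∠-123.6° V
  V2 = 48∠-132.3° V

Step 1 — Convert each phasor to rectangular form:
  V1 = 33·(cos(-123.6°) + j·sin(-123.6°)) = -18.26 - j27.49 V
  V2 = 48·(cos(-132.3°) + j·sin(-132.3°)) = -32.3 - j35.5 V
Step 2 — Sum components: V_total = -50.57 - j62.99 V.
Step 3 — Convert to polar: |V_total| = 80.77 V, ∠V_total = -128.8°.

V_total = 80.77∠-128.8° V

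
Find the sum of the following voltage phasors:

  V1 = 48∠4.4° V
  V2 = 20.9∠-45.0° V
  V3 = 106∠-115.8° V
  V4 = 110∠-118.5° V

Step 1 — Convert each phasor to rectangular form:
  V1 = 48·(cos(4.4°) + j·sin(4.4°)) = 47.86 + j3.683 V
  V2 = 20.9·(cos(-45.0°) + j·sin(-45.0°)) = 14.78 - j14.78 V
  V3 = 106·(cos(-115.8°) + j·sin(-115.8°)) = -46.13 - j95.43 V
  V4 = 110·(cos(-118.5°) + j·sin(-118.5°)) = -52.49 - j96.67 V
Step 2 — Sum components: V_total = -35.98 - j203.2 V.
Step 3 — Convert to polar: |V_total| = 206.4 V, ∠V_total = -100.0°.

V_total = 206.4∠-100.0° V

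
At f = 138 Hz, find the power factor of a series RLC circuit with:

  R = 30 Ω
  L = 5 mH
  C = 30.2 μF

Step 1 — Angular frequency: ω = 2π·f = 2π·138 = 867.1 rad/s.
Step 2 — Component impedances:
  R: Z = R = 30 Ω
  L: Z = jωL = j·867.1·0.005 = 0 + j4.335 Ω
  C: Z = 1/(jωC) = -j/(ω·C) = 0 - j38.19 Ω
Step 3 — Series combination: Z_total = R + L + C = 30 - j33.85 Ω = 45.23∠-48.5° Ω.
Step 4 — Power factor: PF = cos(φ) = Re(Z)/|Z| = 30/45.233 = 0.6632.
Step 5 — Type: Im(Z) = -33.85 ⇒ leading (phase φ = -48.5°).

PF = 0.6632 (leading, φ = -48.5°)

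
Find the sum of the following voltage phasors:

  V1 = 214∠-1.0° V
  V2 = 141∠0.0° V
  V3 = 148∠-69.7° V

Step 1 — Convert each phasor to rectangular form:
  V1 = 214·(cos(-1.0°) + j·sin(-1.0°)) = 214 - j3.735 V
  V2 = 141·(cos(0.0°) + j·sin(0.0°)) = 141 V
  V3 = 148·(cos(-69.7°) + j·sin(-69.7°)) = 51.35 - j138.8 V
Step 2 — Sum components: V_total = 406.3 - j142.5 V.
Step 3 — Convert to polar: |V_total| = 430.6 V, ∠V_total = -19.3°.

V_total = 430.6∠-19.3° V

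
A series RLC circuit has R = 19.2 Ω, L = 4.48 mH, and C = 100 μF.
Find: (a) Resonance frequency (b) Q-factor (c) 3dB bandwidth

Step 1 — Resonance: ω₀ = 1/√(LC) = 1/√(0.00448·0.0001) = 1494 rad/s.
Step 2 — f₀ = ω₀/(2π) = 237.8 Hz.
Step 3 — Series Q: Q = ω₀L/R = 1494·0.00448/19.2 = 0.3486.
Step 4 — Bandwidth: Δω = ω₀/Q = 4286 rad/s; BW = Δω/(2π) = 682.1 Hz.

(a) f₀ = 237.8 Hz  (b) Q = 0.3486  (c) BW = 682.1 Hz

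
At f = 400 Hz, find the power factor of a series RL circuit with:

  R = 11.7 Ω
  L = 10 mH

Step 1 — Angular frequency: ω = 2π·f = 2π·400 = 2513 rad/s.
Step 2 — Component impedances:
  R: Z = R = 11.7 Ω
  L: Z = jωL = j·2513·0.01 = 0 + j25.13 Ω
Step 3 — Series combination: Z_total = R + L = 11.7 + j25.13 Ω = 27.72∠65.0° Ω.
Step 4 — Power factor: PF = cos(φ) = Re(Z)/|Z| = 11.7/27.723 = 0.422.
Step 5 — Type: Im(Z) = 25.13 ⇒ lagging (phase φ = 65.0°).

PF = 0.422 (lagging, φ = 65.0°)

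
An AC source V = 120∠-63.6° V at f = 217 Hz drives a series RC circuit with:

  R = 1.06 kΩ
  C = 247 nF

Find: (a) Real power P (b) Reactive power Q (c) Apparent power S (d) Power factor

Step 1 — Angular frequency: ω = 2π·f = 2π·217 = 1363 rad/s.
Step 2 — Component impedances:
  R: Z = R = 1060 Ω
  C: Z = 1/(jωC) = -j/(ω·C) = 0 - j2969 Ω
Step 3 — Series combination: Z_total = R + C = 1060 - j2969 Ω = 3153∠-70.4° Ω.
Step 4 — Source phasor: V = 120∠-63.6° V = 53.36 - j107.5 V.
Step 5 — Current: I = V / Z = 0.0378 + j0.004476 A = 0.03806∠6.8° A.
Step 6 — Complex power: S = V·I* = 1.536 - j4.301 VA.
Step 7 — Real power: P = Re(S) = 1.536 W.
Step 8 — Reactive power: Q = Im(S) = -4.301 VAR.
Step 9 — Apparent power: |S| = 4.567 VA.
Step 10 — Power factor: PF = P/|S| = 0.3362 (leading).

(a) P = 1.536 W  (b) Q = -4.301 VAR  (c) S = 4.567 VA  (d) PF = 0.3362 (leading)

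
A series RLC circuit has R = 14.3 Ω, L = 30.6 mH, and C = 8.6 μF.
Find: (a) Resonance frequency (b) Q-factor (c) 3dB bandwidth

Step 1 — Resonance condition Im(Z)=0 gives ω₀ = 1/√(LC).
Step 2 — ω₀ = 1/√(0.0306·8.6e-06) = 1949 rad/s.
Step 3 — f₀ = ω₀/(2π) = 310.2 Hz.
Step 4 — Series Q: Q = ω₀L/R = 1949·0.0306/14.3 = 4.171.
Step 5 — 3dB bandwidth: Δω = ω₀/Q = 467.3 rad/s; BW = Δω/(2π) = 74.38 Hz.

(a) f₀ = 310.2 Hz  (b) Q = 4.171  (c) BW = 74.38 Hz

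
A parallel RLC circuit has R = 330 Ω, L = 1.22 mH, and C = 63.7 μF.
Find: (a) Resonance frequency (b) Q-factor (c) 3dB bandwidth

Step 1 — Resonance: ω₀ = 1/√(LC) = 1/√(0.00122·6.37e-05) = 3587 rad/s.
Step 2 — f₀ = ω₀/(2π) = 570.9 Hz.
Step 3 — Parallel Q: Q = R/(ω₀L) = 330/(3587·0.00122) = 75.41.
Step 4 — Bandwidth: Δω = ω₀/Q = 47.57 rad/s; BW = Δω/(2π) = 7.571 Hz.

(a) f₀ = 570.9 Hz  (b) Q = 75.41  (c) BW = 7.571 Hz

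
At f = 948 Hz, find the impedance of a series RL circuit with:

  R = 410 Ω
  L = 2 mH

Step 1 — Angular frequency: ω = 2π·f = 2π·948 = 5956 rad/s.
Step 2 — Component impedances:
  R: Z = R = 410 Ω
  L: Z = jωL = j·5956·0.002 = 0 + j11.91 Ω
Step 3 — Series combination: Z_total = R + L = 410 + j11.91 Ω = 410.2∠1.7° Ω.

Z = 410 + j11.91 Ω = 410.2∠1.7° Ω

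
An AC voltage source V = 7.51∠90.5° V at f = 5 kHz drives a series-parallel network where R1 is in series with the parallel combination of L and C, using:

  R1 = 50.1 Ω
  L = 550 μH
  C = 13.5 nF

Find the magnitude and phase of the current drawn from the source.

Step 1 — Angular frequency: ω = 2π·f = 2π·5000 = 3.142e+04 rad/s.
Step 2 — Component impedances:
  R1: Z = R = 50.1 Ω
  L: Z = jωL = j·3.142e+04·0.00055 = 0 + j17.28 Ω
  C: Z = 1/(jωC) = -j/(ω·C) = 0 - j2358 Ω
Step 3 — Parallel branch: L || C = 1/(1/L + 1/C) = 0 + j17.41 Ω.
Step 4 — Series with R1: Z_total = R1 + (L || C) = 50.1 + j17.41 Ω = 53.04∠19.2° Ω.
Step 5 — Source phasor: V = 7.51∠90.5° V = -0.06554 + j7.51 V.
Step 6 — Ohm's law: I = V / Z_total = (-0.06554 + j7.51) / (50.1 + j17.41) = 0.0453 + j0.1342 A.
Step 7 — Convert to polar: |I| = 0.1416 A, ∠I = 71.3°.

I = 0.1416∠71.3° A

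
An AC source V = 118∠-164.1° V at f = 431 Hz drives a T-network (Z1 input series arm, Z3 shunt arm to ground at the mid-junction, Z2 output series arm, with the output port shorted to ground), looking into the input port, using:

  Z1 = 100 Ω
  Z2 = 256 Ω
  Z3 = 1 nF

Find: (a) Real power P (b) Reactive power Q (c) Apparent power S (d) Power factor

Step 1 — Angular frequency: ω = 2π·f = 2π·431 = 2708 rad/s.
Step 2 — Component impedances:
  Z1: Z = R = 100 Ω
  Z2: Z = R = 256 Ω
  Z3: Z = 1/(jωC) = -j/(ω·C) = 0 - j3.693e+05 Ω
Step 3 — With the output port shorted to ground, the output series arm Z2 runs from the junction to ground; the shunt arm Z3 also runs from the junction to ground. They appear in parallel: Z3 || Z2 = 256 - j0.1775 Ω.
Step 4 — Series with input arm Z1: Z_in = Z1 + (Z3 || Z2) = 356 - j0.1775 Ω = 356∠-0.0° Ω.
Step 5 — Source phasor: V = 118∠-164.1° V = -113.5 - j32.33 V.
Step 6 — Current: I = V / Z = -0.3187 - j0.09097 A = 0.3315∠-164.1° A.
Step 7 — Complex power: S = V·I* = 39.11 - j0.0195 VA.
Step 8 — Real power: P = Re(S) = 39.11 W.
Step 9 — Reactive power: Q = Im(S) = -0.0195 VAR.
Step 10 — Apparent power: |S| = 39.11 VA.
Step 11 — Power factor: PF = P/|S| = 1 (leading).

(a) P = 39.11 W  (b) Q = -0.0195 VAR  (c) S = 39.11 VA  (d) PF = 1 (leading)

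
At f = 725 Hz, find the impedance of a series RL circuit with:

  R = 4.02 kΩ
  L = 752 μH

Step 1 — Angular frequency: ω = 2π·f = 2π·725 = 4555 rad/s.
Step 2 — Component impedances:
  R: Z = R = 4020 Ω
  L: Z = jωL = j·4555·0.000752 = 0 + j3.426 Ω
Step 3 — Series combination: Z_total = R + L = 4020 + j3.426 Ω = 4020∠0.0° Ω.

Z = 4020 + j3.426 Ω = 4020∠0.0° Ω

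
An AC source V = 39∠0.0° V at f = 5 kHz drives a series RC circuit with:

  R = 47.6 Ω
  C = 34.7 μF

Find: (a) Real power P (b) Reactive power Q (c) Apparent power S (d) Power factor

Step 1 — Angular frequency: ω = 2π·f = 2π·5000 = 3.142e+04 rad/s.
Step 2 — Component impedances:
  R: Z = R = 47.6 Ω
  C: Z = 1/(jωC) = -j/(ω·C) = 0 - j0.9173 Ω
Step 3 — Series combination: Z_total = R + C = 47.6 - j0.9173 Ω = 47.61∠-1.1° Ω.
Step 4 — Source phasor: V = 39∠0.0° V = 39 V.
Step 5 — Current: I = V / Z = 0.819 + j0.01578 A = 0.8192∠1.1° A.
Step 6 — Complex power: S = V·I* = 31.94 - j0.6156 VA.
Step 7 — Real power: P = Re(S) = 31.94 W.
Step 8 — Reactive power: Q = Im(S) = -0.6156 VAR.
Step 9 — Apparent power: |S| = 31.95 VA.
Step 10 — Power factor: PF = P/|S| = 0.9998 (leading).

(a) P = 31.94 W  (b) Q = -0.6156 VAR  (c) S = 31.95 VA  (d) PF = 0.9998 (leading)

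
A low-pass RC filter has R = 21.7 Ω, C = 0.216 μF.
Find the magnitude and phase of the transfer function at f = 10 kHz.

Step 1 — Angular frequency: ω = 2π·1e+04 = 6.283e+04 rad/s.
Step 2 — Transfer function: H(jω) = 1/(1 + jωRC).
Step 3 — Denominator: 1 + jωRC = 1 + j·6.283e+04·21.7·2.16e-07 = 1 + j0.2945.
Step 4 — H = 0.9202 - j0.271.
Step 5 — Magnitude: |H| = 0.9593 (-0.4 dB); phase: φ = -16.4°.

|H| = 0.9593 (-0.4 dB), φ = -16.4°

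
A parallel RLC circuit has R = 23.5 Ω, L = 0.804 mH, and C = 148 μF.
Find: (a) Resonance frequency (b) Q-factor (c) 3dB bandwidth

Step 1 — Resonance: ω₀ = 1/√(LC) = 1/√(0.000804·0.000148) = 2899 rad/s.
Step 2 — f₀ = ω₀/(2π) = 461.4 Hz.
Step 3 — Parallel Q: Q = R/(ω₀L) = 23.5/(2899·0.000804) = 10.08.
Step 4 — Bandwidth: Δω = ω₀/Q = 287.5 rad/s; BW = Δω/(2π) = 45.76 Hz.

(a) f₀ = 461.4 Hz  (b) Q = 10.08  (c) BW = 45.76 Hz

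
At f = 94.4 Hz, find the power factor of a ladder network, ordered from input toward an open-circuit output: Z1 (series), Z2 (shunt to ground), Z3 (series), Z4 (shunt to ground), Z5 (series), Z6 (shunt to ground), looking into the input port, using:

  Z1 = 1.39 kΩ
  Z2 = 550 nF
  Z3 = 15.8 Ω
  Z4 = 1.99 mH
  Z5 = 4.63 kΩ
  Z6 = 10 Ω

Step 1 — Angular frequency: ω = 2π·f = 2π·94.4 = 593.1 rad/s.
Step 2 — Component impedances:
  Z1: Z = R = 1390 Ω
  Z2: Z = 1/(jωC) = -j/(ω·C) = 0 - j3065 Ω
  Z3: Z = R = 15.8 Ω
  Z4: Z = jωL = j·593.1·0.00199 = 0 + j1.18 Ω
  Z5: Z = R = 4630 Ω
  Z6: Z = R = 10 Ω
Step 3 — Ladder network (open output): work backward from the far end, alternating series and parallel combinations. Z_in = 1406 + j1.099 Ω = 1406∠0.0° Ω.
Step 4 — Power factor: PF = cos(φ) = Re(Z)/|Z| = 1406/1406 = 1.
Step 5 — Type: Im(Z) = 1.099 ⇒ lagging (phase φ = 0.0°).

PF = 1 (lagging, φ = 0.0°)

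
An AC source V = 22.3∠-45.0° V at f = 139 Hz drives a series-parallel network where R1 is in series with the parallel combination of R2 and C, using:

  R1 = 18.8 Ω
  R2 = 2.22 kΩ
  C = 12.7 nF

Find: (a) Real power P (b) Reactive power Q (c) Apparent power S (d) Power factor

Step 1 — Angular frequency: ω = 2π·f = 2π·139 = 873.4 rad/s.
Step 2 — Component impedances:
  R1: Z = R = 18.8 Ω
  R2: Z = R = 2220 Ω
  C: Z = 1/(jωC) = -j/(ω·C) = 0 - j9.016e+04 Ω
Step 3 — Parallel branch: R2 || C = 1/(1/R2 + 1/C) = 2219 - j54.63 Ω.
Step 4 — Series with R1: Z_total = R1 + (R2 || C) = 2237 - j54.63 Ω = 2238∠-1.4° Ω.
Step 5 — Source phasor: V = 22.3∠-45.0° V = 15.77 - j15.77 V.
Step 6 — Current: I = V / Z = 0.007215 - j0.006871 A = 0.009964∠-43.6° A.
Step 7 — Complex power: S = V·I* = 0.2221 - j0.005424 VA.
Step 8 — Real power: P = Re(S) = 0.2221 W.
Step 9 — Reactive power: Q = Im(S) = -0.005424 VAR.
Step 10 — Apparent power: |S| = 0.2222 VA.
Step 11 — Power factor: PF = P/|S| = 0.9997 (leading).

(a) P = 0.2221 W  (b) Q = -0.005424 VAR  (c) S = 0.2222 VA  (d) PF = 0.9997 (leading)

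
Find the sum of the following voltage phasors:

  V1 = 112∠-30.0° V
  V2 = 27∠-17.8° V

Step 1 — Convert each phasor to rectangular form:
  V1 = 112·(cos(-30.0°) + j·sin(-30.0°)) = 96.99 - j56 V
  V2 = 27·(cos(-17.8°) + j·sin(-17.8°)) = 25.71 - j8.254 V
Step 2 — Sum components: V_total = 122.7 - j64.25 V.
Step 3 — Convert to polar: |V_total| = 138.5 V, ∠V_total = -27.6°.

V_total = 138.5∠-27.6° V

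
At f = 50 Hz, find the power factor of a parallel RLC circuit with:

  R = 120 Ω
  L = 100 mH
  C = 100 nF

Step 1 — Angular frequency: ω = 2π·f = 2π·50 = 314.2 rad/s.
Step 2 — Component impedances:
  R: Z = R = 120 Ω
  L: Z = jωL = j·314.2·0.1 = 0 + j31.42 Ω
  C: Z = 1/(jωC) = -j/(ω·C) = 0 - j3.183e+04 Ω
Step 3 — Parallel combination: 1/Z_total = 1/R + 1/L + 1/C; Z_total = 7.711 + j29.43 Ω = 30.42∠75.3° Ω.
Step 4 — Power factor: PF = cos(φ) = Re(Z)/|Z| = 7.711/30.42 = 0.2535.
Step 5 — Type: Im(Z) = 29.43 ⇒ lagging (phase φ = 75.3°).

PF = 0.2535 (lagging, φ = 75.3°)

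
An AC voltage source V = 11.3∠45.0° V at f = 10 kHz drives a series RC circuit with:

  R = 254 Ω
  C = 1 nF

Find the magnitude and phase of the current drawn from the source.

Step 1 — Angular frequency: ω = 2π·f = 2π·1e+04 = 6.283e+04 rad/s.
Step 2 — Component impedances:
  R: Z = R = 254 Ω
  C: Z = 1/(jωC) = -j/(ω·C) = 0 - j1.592e+04 Ω
Step 3 — Series combination: Z_total = R + C = 254 - j1.592e+04 Ω = 1.592e+04∠-89.1° Ω.
Step 4 — Source phasor: V = 11.3∠45.0° V = 7.99 + j7.99 V.
Step 5 — Ohm's law: I = V / Z_total = (7.99 + j7.99) / (254 - j1.592e+04) = -0.0004939 + j0.0005099 A.
Step 6 — Convert to polar: |I| = 0.0007099 A, ∠I = 134.1°.

I = 0.0007099∠134.1° A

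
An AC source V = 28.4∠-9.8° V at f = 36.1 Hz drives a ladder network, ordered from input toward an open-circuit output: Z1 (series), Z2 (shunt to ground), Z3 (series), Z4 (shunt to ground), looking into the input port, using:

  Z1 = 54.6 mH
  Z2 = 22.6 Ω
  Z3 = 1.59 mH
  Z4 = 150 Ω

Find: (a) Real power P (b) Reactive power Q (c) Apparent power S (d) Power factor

Step 1 — Angular frequency: ω = 2π·f = 2π·36.1 = 226.8 rad/s.
Step 2 — Component impedances:
  Z1: Z = jωL = j·226.8·0.0546 = 0 + j12.38 Ω
  Z2: Z = R = 22.6 Ω
  Z3: Z = jωL = j·226.8·0.00159 = 0 + j0.3606 Ω
  Z4: Z = R = 150 Ω
Step 3 — Ladder network (open output): work backward from the far end, alternating series and parallel combinations. Z_in = 19.64 + j12.39 Ω = 23.22∠32.2° Ω.
Step 4 — Source phasor: V = 28.4∠-9.8° V = 27.99 - j4.834 V.
Step 5 — Current: I = V / Z = 0.9082 - j0.819 A = 1.223∠-42.0° A.
Step 6 — Complex power: S = V·I* = 29.37 + j18.53 VA.
Step 7 — Real power: P = Re(S) = 29.37 W.
Step 8 — Reactive power: Q = Im(S) = 18.53 VAR.
Step 9 — Apparent power: |S| = 34.73 VA.
Step 10 — Power factor: PF = P/|S| = 0.8458 (lagging).

(a) P = 29.37 W  (b) Q = 18.53 VAR  (c) S = 34.73 VA  (d) PF = 0.8458 (lagging)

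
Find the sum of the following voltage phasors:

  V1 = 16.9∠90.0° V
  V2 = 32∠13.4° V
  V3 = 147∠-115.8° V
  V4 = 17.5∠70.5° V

Step 1 — Convert each phasor to rectangular form:
  V1 = 16.9·(cos(90.0°) + j·sin(90.0°)) = 0 + j16.9 V
  V2 = 32·(cos(13.4°) + j·sin(13.4°)) = 31.13 + j7.416 V
  V3 = 147·(cos(-115.8°) + j·sin(-115.8°)) = -63.98 - j132.3 V
  V4 = 17.5·(cos(70.5°) + j·sin(70.5°)) = 5.842 + j16.5 V
Step 2 — Sum components: V_total = -27.01 - j91.53 V.
Step 3 — Convert to polar: |V_total| = 95.44 V, ∠V_total = -106.4°.

V_total = 95.44∠-106.4° V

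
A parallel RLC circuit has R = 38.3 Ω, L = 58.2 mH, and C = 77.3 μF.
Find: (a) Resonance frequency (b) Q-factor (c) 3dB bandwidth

Step 1 — Resonance: ω₀ = 1/√(LC) = 1/√(0.0582·7.73e-05) = 471.5 rad/s.
Step 2 — f₀ = ω₀/(2π) = 75.04 Hz.
Step 3 — Parallel Q: Q = R/(ω₀L) = 38.3/(471.5·0.0582) = 1.396.
Step 4 — Bandwidth: Δω = ω₀/Q = 337.8 rad/s; BW = Δω/(2π) = 53.76 Hz.

(a) f₀ = 75.04 Hz  (b) Q = 1.396  (c) BW = 53.76 Hz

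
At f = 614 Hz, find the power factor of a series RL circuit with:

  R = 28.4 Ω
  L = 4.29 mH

Step 1 — Angular frequency: ω = 2π·f = 2π·614 = 3858 rad/s.
Step 2 — Component impedances:
  R: Z = R = 28.4 Ω
  L: Z = jωL = j·3858·0.00429 = 0 + j16.55 Ω
Step 3 — Series combination: Z_total = R + L = 28.4 + j16.55 Ω = 32.87∠30.2° Ω.
Step 4 — Power factor: PF = cos(φ) = Re(Z)/|Z| = 28.4/32.87 = 0.864.
Step 5 — Type: Im(Z) = 16.55 ⇒ lagging (phase φ = 30.2°).

PF = 0.864 (lagging, φ = 30.2°)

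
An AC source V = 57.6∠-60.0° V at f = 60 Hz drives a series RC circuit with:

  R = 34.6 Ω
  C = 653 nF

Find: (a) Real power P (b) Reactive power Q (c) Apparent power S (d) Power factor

Step 1 — Angular frequency: ω = 2π·f = 2π·60 = 377 rad/s.
Step 2 — Component impedances:
  R: Z = R = 34.6 Ω
  C: Z = 1/(jωC) = -j/(ω·C) = 0 - j4062 Ω
Step 3 — Series combination: Z_total = R + C = 34.6 - j4062 Ω = 4062∠-89.5° Ω.
Step 4 — Source phasor: V = 57.6∠-60.0° V = 28.8 - j49.88 V.
Step 5 — Current: I = V / Z = 0.01234 + j0.006985 A = 0.01418∠29.5° A.
Step 6 — Complex power: S = V·I* = 0.006956 - j0.8167 VA.
Step 7 — Real power: P = Re(S) = 0.006956 W.
Step 8 — Reactive power: Q = Im(S) = -0.8167 VAR.
Step 9 — Apparent power: |S| = 0.8167 VA.
Step 10 — Power factor: PF = P/|S| = 0.008517 (leading).

(a) P = 0.006956 W  (b) Q = -0.8167 VAR  (c) S = 0.8167 VA  (d) PF = 0.008517 (leading)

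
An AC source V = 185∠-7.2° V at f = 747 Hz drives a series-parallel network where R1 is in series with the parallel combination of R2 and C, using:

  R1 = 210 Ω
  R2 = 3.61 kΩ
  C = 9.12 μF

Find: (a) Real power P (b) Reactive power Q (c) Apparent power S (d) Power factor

Step 1 — Angular frequency: ω = 2π·f = 2π·747 = 4694 rad/s.
Step 2 — Component impedances:
  R1: Z = R = 210 Ω
  R2: Z = R = 3610 Ω
  C: Z = 1/(jωC) = -j/(ω·C) = 0 - j23.36 Ω
Step 3 — Parallel branch: R2 || C = 1/(1/R2 + 1/C) = 0.1512 - j23.36 Ω.
Step 4 — Series with R1: Z_total = R1 + (R2 || C) = 210.2 - j23.36 Ω = 211.4∠-6.3° Ω.
Step 5 — Source phasor: V = 185∠-7.2° V = 183.5 - j23.19 V.
Step 6 — Current: I = V / Z = 0.8748 - j0.01309 A = 0.8749∠-0.9° A.
Step 7 — Complex power: S = V·I* = 160.9 - j17.88 VA.
Step 8 — Real power: P = Re(S) = 160.9 W.
Step 9 — Reactive power: Q = Im(S) = -17.88 VAR.
Step 10 — Apparent power: |S| = 161.9 VA.
Step 11 — Power factor: PF = P/|S| = 0.9939 (leading).

(a) P = 160.9 W  (b) Q = -17.88 VAR  (c) S = 161.9 VA  (d) PF = 0.9939 (leading)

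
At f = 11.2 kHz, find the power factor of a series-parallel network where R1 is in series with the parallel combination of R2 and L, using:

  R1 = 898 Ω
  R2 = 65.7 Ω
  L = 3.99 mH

Step 1 — Angular frequency: ω = 2π·f = 2π·1.12e+04 = 7.037e+04 rad/s.
Step 2 — Component impedances:
  R1: Z = R = 898 Ω
  R2: Z = R = 65.7 Ω
  L: Z = jωL = j·7.037e+04·0.00399 = 0 + j280.8 Ω
Step 3 — Parallel branch: R2 || L = 1/(1/R2 + 1/L) = 62.29 + j14.58 Ω.
Step 4 — Series with R1: Z_total = R1 + (R2 || L) = 960.3 + j14.58 Ω = 960.4∠0.9° Ω.
Step 5 — Power factor: PF = cos(φ) = Re(Z)/|Z| = 960.3/960.4 = 0.9999.
Step 6 — Type: Im(Z) = 14.58 ⇒ lagging (phase φ = 0.9°).

PF = 0.9999 (lagging, φ = 0.9°)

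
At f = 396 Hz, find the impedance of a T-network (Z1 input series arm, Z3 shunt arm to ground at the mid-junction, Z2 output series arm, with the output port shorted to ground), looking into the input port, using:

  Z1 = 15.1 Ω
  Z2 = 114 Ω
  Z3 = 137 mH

Step 1 — Angular frequency: ω = 2π·f = 2π·396 = 2488 rad/s.
Step 2 — Component impedances:
  Z1: Z = R = 15.1 Ω
  Z2: Z = R = 114 Ω
  Z3: Z = jωL = j·2488·0.137 = 0 + j340.9 Ω
Step 3 — With the output port shorted to ground, the output series arm Z2 runs from the junction to ground; the shunt arm Z3 also runs from the junction to ground. They appear in parallel: Z3 || Z2 = 102.5 + j34.29 Ω.
Step 4 — Series with input arm Z1: Z_in = Z1 + (Z3 || Z2) = 117.6 + j34.29 Ω = 122.5∠16.3° Ω.

Z = 117.6 + j34.29 Ω = 122.5∠16.3° Ω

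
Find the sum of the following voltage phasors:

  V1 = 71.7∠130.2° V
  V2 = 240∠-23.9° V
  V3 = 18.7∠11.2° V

Step 1 — Convert each phasor to rectangular form:
  V1 = 71.7·(cos(130.2°) + j·sin(130.2°)) = -46.28 + j54.76 V
  V2 = 240·(cos(-23.9°) + j·sin(-23.9°)) = 219.4 - j97.23 V
  V3 = 18.7·(cos(11.2°) + j·sin(11.2°)) = 18.34 + j3.632 V
Step 2 — Sum components: V_total = 191.5 - j38.84 V.
Step 3 — Convert to polar: |V_total| = 195.4 V, ∠V_total = -11.5°.

V_total = 195.4∠-11.5° V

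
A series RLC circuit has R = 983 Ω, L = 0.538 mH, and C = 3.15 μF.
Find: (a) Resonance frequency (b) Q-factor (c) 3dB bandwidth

Step 1 — Resonance condition Im(Z)=0 gives ω₀ = 1/√(LC).
Step 2 — ω₀ = 1/√(0.000538·3.15e-06) = 2.429e+04 rad/s.
Step 3 — f₀ = ω₀/(2π) = 3866 Hz.
Step 4 — Series Q: Q = ω₀L/R = 2.429e+04·0.000538/983 = 0.01329.
Step 5 — 3dB bandwidth: Δω = ω₀/Q = 1.827e+06 rad/s; BW = Δω/(2π) = 2.908e+05 Hz.

(a) f₀ = 3866 Hz  (b) Q = 0.01329  (c) BW = 2.908e+05 Hz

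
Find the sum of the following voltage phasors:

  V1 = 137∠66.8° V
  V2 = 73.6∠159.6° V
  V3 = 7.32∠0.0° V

Step 1 — Convert each phasor to rectangular form:
  V1 = 137·(cos(66.8°) + j·sin(66.8°)) = 53.97 + j125.9 V
  V2 = 73.6·(cos(159.6°) + j·sin(159.6°)) = -68.98 + j25.65 V
  V3 = 7.32·(cos(0.0°) + j·sin(0.0°)) = 7.32 V
Step 2 — Sum components: V_total = -7.694 + j151.6 V.
Step 3 — Convert to polar: |V_total| = 151.8 V, ∠V_total = 92.9°.

V_total = 151.8∠92.9° V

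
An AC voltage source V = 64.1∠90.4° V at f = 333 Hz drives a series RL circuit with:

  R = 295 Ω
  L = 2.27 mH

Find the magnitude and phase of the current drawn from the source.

Step 1 — Angular frequency: ω = 2π·f = 2π·333 = 2092 rad/s.
Step 2 — Component impedances:
  R: Z = R = 295 Ω
  L: Z = jωL = j·2092·0.00227 = 0 + j4.75 Ω
Step 3 — Series combination: Z_total = R + L = 295 + j4.75 Ω = 295∠0.9° Ω.
Step 4 — Source phasor: V = 64.1∠90.4° V = -0.4475 + j64.1 V.
Step 5 — Ohm's law: I = V / Z_total = (-0.4475 + j64.1) / (295 + j4.75) = 0.001981 + j0.2173 A.
Step 6 — Convert to polar: |I| = 0.2173 A, ∠I = 89.5°.

I = 0.2173∠89.5° A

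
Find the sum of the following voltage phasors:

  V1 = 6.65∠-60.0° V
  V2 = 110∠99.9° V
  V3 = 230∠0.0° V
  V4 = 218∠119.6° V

Step 1 — Convert each phasor to rectangular form:
  V1 = 6.65·(cos(-60.0°) + j·sin(-60.0°)) = 3.325 - j5.759 V
  V2 = 110·(cos(99.9°) + j·sin(99.9°)) = -18.91 + j108.4 V
  V3 = 230·(cos(0.0°) + j·sin(0.0°)) = 230 V
  V4 = 218·(cos(119.6°) + j·sin(119.6°)) = -107.7 + j189.5 V
Step 2 — Sum components: V_total = 106.7 + j292.2 V.
Step 3 — Convert to polar: |V_total| = 311 V, ∠V_total = 69.9°.

V_total = 311∠69.9° V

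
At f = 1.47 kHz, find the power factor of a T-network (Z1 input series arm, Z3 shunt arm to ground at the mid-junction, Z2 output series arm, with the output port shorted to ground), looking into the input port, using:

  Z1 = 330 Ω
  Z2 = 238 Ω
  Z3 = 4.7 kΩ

Step 1 — Angular frequency: ω = 2π·f = 2π·1470 = 9236 rad/s.
Step 2 — Component impedances:
  Z1: Z = R = 330 Ω
  Z2: Z = R = 238 Ω
  Z3: Z = R = 4700 Ω
Step 3 — With the output port shorted to ground, the output series arm Z2 runs from the junction to ground; the shunt arm Z3 also runs from the junction to ground. They appear in parallel: Z3 || Z2 = 226.5 Ω.
Step 4 — Series with input arm Z1: Z_in = Z1 + (Z3 || Z2) = 556.5 Ω = 556.5∠0.0° Ω.
Step 5 — Power factor: PF = cos(φ) = Re(Z)/|Z| = 556.5/556.5 = 1.
Step 6 — Type: Im(Z) = 0 ⇒ unity (phase φ = 0.0°).

PF = 1 (unity, φ = 0.0°)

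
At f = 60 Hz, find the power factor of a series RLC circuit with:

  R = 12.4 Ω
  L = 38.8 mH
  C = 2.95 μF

Step 1 — Angular frequency: ω = 2π·f = 2π·60 = 377 rad/s.
Step 2 — Component impedances:
  R: Z = R = 12.4 Ω
  L: Z = jωL = j·377·0.0388 = 0 + j14.63 Ω
  C: Z = 1/(jωC) = -j/(ω·C) = 0 - j899.2 Ω
Step 3 — Series combination: Z_total = R + L + C = 12.4 - j884.6 Ω = 884.6∠-89.2° Ω.
Step 4 — Power factor: PF = cos(φ) = Re(Z)/|Z| = 12.4/884.6 = 0.01402.
Step 5 — Type: Im(Z) = -884.6 ⇒ leading (phase φ = -89.2°).

PF = 0.01402 (leading, φ = -89.2°)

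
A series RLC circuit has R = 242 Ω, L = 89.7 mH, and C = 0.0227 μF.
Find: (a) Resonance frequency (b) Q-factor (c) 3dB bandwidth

Step 1 — Resonance condition Im(Z)=0 gives ω₀ = 1/√(LC).
Step 2 — ω₀ = 1/√(0.0897·2.27e-08) = 2.216e+04 rad/s.
Step 3 — f₀ = ω₀/(2π) = 3527 Hz.
Step 4 — Series Q: Q = ω₀L/R = 2.216e+04·0.0897/242 = 8.214.
Step 5 — 3dB bandwidth: Δω = ω₀/Q = 2698 rad/s; BW = Δω/(2π) = 429.4 Hz.

(a) f₀ = 3527 Hz  (b) Q = 8.214  (c) BW = 429.4 Hz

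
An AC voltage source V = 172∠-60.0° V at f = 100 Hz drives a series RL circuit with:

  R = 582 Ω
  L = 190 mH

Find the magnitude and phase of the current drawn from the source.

Step 1 — Angular frequency: ω = 2π·f = 2π·100 = 628.3 rad/s.
Step 2 — Component impedances:
  R: Z = R = 582 Ω
  L: Z = jωL = j·628.3·0.19 = 0 + j119.4 Ω
Step 3 — Series combination: Z_total = R + L = 582 + j119.4 Ω = 594.1∠11.6° Ω.
Step 4 — Source phasor: V = 172∠-60.0° V = 86 - j149 V.
Step 5 — Ohm's law: I = V / Z_total = (86 - j149) / (582 + j119.4) = 0.09142 - j0.2747 A.
Step 6 — Convert to polar: |I| = 0.2895 A, ∠I = -71.6°.

I = 0.2895∠-71.6° A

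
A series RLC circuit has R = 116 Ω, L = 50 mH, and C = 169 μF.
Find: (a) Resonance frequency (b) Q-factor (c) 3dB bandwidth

Step 1 — Resonance condition Im(Z)=0 gives ω₀ = 1/√(LC).
Step 2 — ω₀ = 1/√(0.05·0.000169) = 344 rad/s.
Step 3 — f₀ = ω₀/(2π) = 54.75 Hz.
Step 4 — Series Q: Q = ω₀L/R = 344·0.05/116 = 0.1483.
Step 5 — 3dB bandwidth: Δω = ω₀/Q = 2320 rad/s; BW = Δω/(2π) = 369.2 Hz.

(a) f₀ = 54.75 Hz  (b) Q = 0.1483  (c) BW = 369.2 Hz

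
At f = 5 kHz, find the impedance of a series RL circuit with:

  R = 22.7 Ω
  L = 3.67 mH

Step 1 — Angular frequency: ω = 2π·f = 2π·5000 = 3.142e+04 rad/s.
Step 2 — Component impedances:
  R: Z = R = 22.7 Ω
  L: Z = jωL = j·3.142e+04·0.00367 = 0 + j115.3 Ω
Step 3 — Series combination: Z_total = R + L = 22.7 + j115.3 Ω = 117.5∠78.9° Ω.

Z = 22.7 + j115.3 Ω = 117.5∠78.9° Ω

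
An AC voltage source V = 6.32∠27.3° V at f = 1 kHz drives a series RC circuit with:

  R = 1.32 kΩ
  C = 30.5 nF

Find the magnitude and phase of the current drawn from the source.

Step 1 — Angular frequency: ω = 2π·f = 2π·1000 = 6283 rad/s.
Step 2 — Component impedances:
  R: Z = R = 1320 Ω
  C: Z = 1/(jωC) = -j/(ω·C) = 0 - j5218 Ω
Step 3 — Series combination: Z_total = R + C = 1320 - j5218 Ω = 5383∠-75.8° Ω.
Step 4 — Source phasor: V = 6.32∠27.3° V = 5.616 + j2.899 V.
Step 5 — Ohm's law: I = V / Z_total = (5.616 + j2.899) / (1320 - j5218) = -0.0002662 + j0.001144 A.
Step 6 — Convert to polar: |I| = 0.001174 A, ∠I = 103.1°.

I = 0.001174∠103.1° A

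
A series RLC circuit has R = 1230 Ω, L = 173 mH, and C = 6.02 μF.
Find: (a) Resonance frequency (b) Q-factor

Step 1 — Resonance condition Im(Z)=0 gives ω₀ = 1/√(LC).
Step 2 — ω₀ = 1/√(0.173·6.02e-06) = 979.9 rad/s.
Step 3 — f₀ = ω₀/(2π) = 156 Hz.
Step 4 — Series Q: Q = ω₀L/R = 979.9·0.173/1230 = 0.1378.

(a) f₀ = 156 Hz  (b) Q = 0.1378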